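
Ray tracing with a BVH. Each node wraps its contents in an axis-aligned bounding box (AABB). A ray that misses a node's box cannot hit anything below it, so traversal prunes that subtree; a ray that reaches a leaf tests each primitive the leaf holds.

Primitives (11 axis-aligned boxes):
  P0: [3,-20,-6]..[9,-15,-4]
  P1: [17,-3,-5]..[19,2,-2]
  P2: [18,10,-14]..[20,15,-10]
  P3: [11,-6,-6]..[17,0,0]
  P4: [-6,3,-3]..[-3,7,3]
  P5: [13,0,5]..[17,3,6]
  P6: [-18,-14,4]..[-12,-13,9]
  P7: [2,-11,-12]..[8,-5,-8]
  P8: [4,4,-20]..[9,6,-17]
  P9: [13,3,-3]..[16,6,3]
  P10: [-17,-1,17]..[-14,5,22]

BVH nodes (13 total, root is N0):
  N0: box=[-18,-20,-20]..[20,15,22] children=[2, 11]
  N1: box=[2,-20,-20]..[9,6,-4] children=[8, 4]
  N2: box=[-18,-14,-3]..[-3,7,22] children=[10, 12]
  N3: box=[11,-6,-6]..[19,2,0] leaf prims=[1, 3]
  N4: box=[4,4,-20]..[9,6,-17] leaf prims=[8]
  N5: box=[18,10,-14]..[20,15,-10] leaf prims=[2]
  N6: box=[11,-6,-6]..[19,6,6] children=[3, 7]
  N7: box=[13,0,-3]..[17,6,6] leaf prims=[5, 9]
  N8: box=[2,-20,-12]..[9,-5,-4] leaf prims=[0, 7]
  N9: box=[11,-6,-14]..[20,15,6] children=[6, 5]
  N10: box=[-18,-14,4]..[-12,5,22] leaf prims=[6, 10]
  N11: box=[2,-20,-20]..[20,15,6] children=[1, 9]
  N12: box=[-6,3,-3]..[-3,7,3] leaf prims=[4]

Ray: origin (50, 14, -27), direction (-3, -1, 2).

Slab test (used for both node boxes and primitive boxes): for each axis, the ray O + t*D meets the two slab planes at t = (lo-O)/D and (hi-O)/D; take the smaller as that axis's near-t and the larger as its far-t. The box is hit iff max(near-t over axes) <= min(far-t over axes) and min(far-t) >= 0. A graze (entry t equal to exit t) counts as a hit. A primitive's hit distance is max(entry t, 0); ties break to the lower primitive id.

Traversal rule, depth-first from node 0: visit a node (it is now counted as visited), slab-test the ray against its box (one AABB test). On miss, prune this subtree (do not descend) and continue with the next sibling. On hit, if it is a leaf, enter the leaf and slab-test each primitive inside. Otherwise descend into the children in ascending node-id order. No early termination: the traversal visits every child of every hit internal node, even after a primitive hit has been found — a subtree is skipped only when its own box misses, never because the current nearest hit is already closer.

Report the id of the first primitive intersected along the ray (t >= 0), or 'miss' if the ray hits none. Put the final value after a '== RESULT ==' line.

Traverse from the root:
N0 x:[10,68/3] y:[-1,34] z:[7/2,49/2] -> hit [10,68/3], descend [2, 11]
  N2 x:[53/3,68/3] y:[7,28] z:[12,49/2] -> hit [53/3,68/3], descend [10, 12]
    N10 x:[62/3,68/3] y:[9,28] z:[31/2,49/2] -> hit [62/3,68/3] leaf, test {P6(miss), P10(miss)}
    N12 x:[53/3,56/3] y:[7,11] z:[12,15] -> miss, prune
  N11 x:[10,16] y:[-1,34] z:[7/2,33/2] -> hit [10,16], descend [1, 9]
    N1 x:[41/3,16] y:[8,34] z:[7/2,23/2] -> miss, prune
    N9 x:[10,13] y:[-1,20] z:[13/2,33/2] -> hit [10,13], descend [5, 6]
      N5 x:[10,32/3] y:[-1,4] z:[13/2,17/2] -> miss, prune
      N6 x:[31/3,13] y:[8,20] z:[21/2,33/2] -> hit [21/2,13], descend [3, 7]
        N3 x:[31/3,13] y:[12,20] z:[21/2,27/2] -> hit [12,13] leaf, test {P1(miss), P3(miss)}
        N7 x:[11,37/3] y:[8,14] z:[12,33/2] -> hit [12,37/3] leaf, test {P5(miss), P9(miss)}

Visited [0, 2, 10, 12, 11, 1, 9, 5, 6, 3, 7]. Tests: 11 box, 3 leaf. Nearest: miss.

== RESULT ==
miss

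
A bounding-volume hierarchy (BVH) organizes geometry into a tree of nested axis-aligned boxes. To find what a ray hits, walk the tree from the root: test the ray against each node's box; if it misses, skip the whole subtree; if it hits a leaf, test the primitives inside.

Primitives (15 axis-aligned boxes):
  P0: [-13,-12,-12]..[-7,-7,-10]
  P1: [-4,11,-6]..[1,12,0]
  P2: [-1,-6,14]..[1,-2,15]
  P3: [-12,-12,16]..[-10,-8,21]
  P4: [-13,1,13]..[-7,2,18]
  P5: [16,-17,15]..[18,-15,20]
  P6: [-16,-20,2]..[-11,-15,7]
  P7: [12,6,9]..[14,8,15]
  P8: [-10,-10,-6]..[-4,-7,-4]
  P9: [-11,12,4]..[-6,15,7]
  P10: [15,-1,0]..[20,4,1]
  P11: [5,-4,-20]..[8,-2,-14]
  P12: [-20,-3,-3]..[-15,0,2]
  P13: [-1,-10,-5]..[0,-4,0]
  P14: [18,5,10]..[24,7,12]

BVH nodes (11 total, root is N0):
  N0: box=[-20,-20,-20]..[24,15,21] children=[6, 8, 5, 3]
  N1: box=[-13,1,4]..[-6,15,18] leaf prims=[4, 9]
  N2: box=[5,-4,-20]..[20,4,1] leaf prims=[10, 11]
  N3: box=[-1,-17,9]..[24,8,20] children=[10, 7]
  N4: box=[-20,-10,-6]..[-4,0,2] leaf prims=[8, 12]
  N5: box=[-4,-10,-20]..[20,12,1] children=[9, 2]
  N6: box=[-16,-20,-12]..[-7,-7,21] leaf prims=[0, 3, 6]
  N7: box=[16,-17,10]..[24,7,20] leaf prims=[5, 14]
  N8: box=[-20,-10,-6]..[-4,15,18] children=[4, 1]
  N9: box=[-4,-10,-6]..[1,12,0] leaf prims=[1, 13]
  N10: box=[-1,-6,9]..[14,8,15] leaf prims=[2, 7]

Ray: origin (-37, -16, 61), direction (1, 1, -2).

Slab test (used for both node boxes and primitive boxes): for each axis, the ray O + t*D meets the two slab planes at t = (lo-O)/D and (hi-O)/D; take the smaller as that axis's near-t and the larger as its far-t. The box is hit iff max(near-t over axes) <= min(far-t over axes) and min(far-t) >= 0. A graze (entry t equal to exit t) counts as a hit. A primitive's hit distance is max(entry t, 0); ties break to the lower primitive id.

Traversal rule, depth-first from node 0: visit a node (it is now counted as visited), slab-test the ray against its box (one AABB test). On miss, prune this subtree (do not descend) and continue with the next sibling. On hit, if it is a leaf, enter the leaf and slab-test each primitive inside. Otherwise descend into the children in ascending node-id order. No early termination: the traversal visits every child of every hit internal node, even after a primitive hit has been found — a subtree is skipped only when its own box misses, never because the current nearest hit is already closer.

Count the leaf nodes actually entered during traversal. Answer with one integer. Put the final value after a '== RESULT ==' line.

Trace the traversal:
N0 x:[17,61] y:[-4,31] z:[20,81/2] -> hit [20,31], descend [3, 5, 6, 8]
  N3 x:[36,61] y:[-1,24] z:[41/2,26] -> miss, prune
  N5 x:[33,57] y:[6,28] z:[30,81/2] -> miss, prune
  N6 x:[21,30] y:[-4,9] z:[20,73/2] -> miss, prune
  N8 x:[17,33] y:[6,31] z:[43/2,67/2] -> hit [43/2,31], descend [1, 4]
    N1 x:[24,31] y:[17,31] z:[43/2,57/2] -> hit [24,57/2] leaf, test {P4(miss), P9@t=28}
    N4 x:[17,33] y:[6,16] z:[59/2,67/2] -> miss, prune

Summary -> nodes [0, 3, 5, 6, 8, 1, 4]; box-tests=7; leaf-entries=1; first=P9

== RESULT ==
1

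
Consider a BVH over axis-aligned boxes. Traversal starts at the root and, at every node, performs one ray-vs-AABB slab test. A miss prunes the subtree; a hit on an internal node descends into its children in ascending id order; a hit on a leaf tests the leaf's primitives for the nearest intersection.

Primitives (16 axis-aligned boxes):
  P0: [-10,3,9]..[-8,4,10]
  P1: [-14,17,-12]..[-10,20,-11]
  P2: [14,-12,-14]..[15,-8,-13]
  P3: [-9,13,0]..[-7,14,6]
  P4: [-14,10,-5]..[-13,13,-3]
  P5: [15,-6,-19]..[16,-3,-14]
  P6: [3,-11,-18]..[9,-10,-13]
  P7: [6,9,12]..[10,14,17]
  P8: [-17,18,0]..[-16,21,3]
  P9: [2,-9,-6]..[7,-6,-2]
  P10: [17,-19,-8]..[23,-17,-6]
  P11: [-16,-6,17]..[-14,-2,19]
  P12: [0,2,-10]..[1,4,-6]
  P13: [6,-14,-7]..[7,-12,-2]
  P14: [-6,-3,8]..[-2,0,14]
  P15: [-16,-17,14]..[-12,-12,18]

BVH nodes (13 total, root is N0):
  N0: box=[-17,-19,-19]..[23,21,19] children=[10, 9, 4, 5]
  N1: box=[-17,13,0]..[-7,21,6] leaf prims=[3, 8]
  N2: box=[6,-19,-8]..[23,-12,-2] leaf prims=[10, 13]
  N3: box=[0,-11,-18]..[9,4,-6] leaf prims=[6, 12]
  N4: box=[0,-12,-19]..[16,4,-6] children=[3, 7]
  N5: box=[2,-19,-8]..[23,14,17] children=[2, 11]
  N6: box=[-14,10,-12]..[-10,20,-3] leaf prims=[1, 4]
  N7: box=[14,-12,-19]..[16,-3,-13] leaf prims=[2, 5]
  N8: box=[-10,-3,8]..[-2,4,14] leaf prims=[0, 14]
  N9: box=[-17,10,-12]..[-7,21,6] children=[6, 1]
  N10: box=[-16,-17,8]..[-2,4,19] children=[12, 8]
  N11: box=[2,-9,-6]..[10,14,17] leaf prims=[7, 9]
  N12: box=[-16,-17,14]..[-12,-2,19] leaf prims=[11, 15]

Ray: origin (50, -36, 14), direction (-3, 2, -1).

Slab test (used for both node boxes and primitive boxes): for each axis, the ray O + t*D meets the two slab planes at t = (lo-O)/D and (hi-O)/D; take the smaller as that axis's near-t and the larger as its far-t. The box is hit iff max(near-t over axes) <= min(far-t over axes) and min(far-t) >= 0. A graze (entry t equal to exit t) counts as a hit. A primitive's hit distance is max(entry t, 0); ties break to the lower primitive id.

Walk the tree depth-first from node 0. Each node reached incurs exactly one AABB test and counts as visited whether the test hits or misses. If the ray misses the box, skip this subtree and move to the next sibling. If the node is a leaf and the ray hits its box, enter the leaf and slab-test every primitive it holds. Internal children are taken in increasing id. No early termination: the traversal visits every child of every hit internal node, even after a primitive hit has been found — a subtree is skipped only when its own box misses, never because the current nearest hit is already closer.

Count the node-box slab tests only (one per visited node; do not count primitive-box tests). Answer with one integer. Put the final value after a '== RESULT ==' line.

Walk:
N0 x:[9,67/3] y:[17/2,57/2] z:[-5,33] -> hit [9,67/3], descend [4, 5, 9, 10]
  N4 x:[34/3,50/3] y:[12,20] z:[20,33] -> miss, prune
  N5 x:[9,16] y:[17/2,25] z:[-3,22] -> hit [9,16], descend [2, 11]
    N2 x:[9,44/3] y:[17/2,12] z:[16,22] -> miss, prune
    N11 x:[40/3,16] y:[27/2,25] z:[-3,20] -> hit [27/2,16] leaf, test {P7(miss), P9(miss)}
  N9 x:[19,67/3] y:[23,57/2] z:[8,26] -> miss, prune
  N10 x:[52/3,22] y:[19/2,20] z:[-5,6] -> miss, prune

Visited [0, 4, 5, 2, 11, 9, 10]. Tests: 7 box, 1 leaf. Nearest: miss.

== RESULT ==
7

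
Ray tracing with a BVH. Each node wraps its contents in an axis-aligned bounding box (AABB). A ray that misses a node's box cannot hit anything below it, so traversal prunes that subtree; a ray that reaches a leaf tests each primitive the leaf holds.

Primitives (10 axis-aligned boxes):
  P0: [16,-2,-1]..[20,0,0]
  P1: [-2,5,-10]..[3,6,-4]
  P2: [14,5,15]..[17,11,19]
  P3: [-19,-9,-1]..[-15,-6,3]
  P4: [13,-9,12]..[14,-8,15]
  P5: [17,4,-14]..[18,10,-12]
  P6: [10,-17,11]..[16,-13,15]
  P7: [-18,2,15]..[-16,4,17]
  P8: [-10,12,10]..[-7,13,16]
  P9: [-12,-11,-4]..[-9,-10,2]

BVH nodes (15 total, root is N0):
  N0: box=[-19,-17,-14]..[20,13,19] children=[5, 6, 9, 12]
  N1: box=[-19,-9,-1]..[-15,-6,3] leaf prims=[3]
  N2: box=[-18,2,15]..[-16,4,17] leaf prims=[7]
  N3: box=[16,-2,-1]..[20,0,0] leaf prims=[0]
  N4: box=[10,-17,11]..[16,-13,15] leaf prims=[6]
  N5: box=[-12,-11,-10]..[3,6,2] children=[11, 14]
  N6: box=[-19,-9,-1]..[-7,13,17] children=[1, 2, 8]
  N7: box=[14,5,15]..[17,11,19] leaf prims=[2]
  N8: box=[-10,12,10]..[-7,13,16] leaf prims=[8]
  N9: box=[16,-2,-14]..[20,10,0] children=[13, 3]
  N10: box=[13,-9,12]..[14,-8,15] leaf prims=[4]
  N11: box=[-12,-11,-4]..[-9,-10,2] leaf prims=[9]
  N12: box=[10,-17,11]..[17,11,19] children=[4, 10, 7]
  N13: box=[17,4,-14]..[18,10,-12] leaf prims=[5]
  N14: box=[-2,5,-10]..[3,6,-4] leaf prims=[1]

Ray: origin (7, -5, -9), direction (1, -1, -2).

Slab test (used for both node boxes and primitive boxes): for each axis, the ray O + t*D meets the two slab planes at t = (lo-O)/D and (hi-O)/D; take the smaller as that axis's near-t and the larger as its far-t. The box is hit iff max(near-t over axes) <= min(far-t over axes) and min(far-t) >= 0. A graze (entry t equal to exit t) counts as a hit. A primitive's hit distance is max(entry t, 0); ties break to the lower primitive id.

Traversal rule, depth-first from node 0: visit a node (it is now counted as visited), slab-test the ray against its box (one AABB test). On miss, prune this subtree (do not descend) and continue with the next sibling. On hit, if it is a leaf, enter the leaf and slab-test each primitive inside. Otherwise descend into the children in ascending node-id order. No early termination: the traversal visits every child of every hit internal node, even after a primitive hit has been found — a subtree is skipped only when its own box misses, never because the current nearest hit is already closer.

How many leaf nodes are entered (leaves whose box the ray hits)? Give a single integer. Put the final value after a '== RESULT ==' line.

Traverse from the root:
N0 x:[-26,13] y:[-18,12] z:[-14,5/2] -> hit [-14,5/2], descend [5, 6, 9, 12]
  N5 x:[-19,-4] y:[-11,6] z:[-11/2,1/2] -> miss, prune
  N6 x:[-26,-14] y:[-18,4] z:[-13,-4] -> miss, prune
  N9 x:[9,13] y:[-15,-3] z:[-9/2,5/2] -> miss, prune
  N12 x:[3,10] y:[-16,12] z:[-14,-10] -> miss, prune

Visited [0, 5, 6, 9, 12]. Tests: 5 box, 0 leaf. Nearest: miss.

== RESULT ==
0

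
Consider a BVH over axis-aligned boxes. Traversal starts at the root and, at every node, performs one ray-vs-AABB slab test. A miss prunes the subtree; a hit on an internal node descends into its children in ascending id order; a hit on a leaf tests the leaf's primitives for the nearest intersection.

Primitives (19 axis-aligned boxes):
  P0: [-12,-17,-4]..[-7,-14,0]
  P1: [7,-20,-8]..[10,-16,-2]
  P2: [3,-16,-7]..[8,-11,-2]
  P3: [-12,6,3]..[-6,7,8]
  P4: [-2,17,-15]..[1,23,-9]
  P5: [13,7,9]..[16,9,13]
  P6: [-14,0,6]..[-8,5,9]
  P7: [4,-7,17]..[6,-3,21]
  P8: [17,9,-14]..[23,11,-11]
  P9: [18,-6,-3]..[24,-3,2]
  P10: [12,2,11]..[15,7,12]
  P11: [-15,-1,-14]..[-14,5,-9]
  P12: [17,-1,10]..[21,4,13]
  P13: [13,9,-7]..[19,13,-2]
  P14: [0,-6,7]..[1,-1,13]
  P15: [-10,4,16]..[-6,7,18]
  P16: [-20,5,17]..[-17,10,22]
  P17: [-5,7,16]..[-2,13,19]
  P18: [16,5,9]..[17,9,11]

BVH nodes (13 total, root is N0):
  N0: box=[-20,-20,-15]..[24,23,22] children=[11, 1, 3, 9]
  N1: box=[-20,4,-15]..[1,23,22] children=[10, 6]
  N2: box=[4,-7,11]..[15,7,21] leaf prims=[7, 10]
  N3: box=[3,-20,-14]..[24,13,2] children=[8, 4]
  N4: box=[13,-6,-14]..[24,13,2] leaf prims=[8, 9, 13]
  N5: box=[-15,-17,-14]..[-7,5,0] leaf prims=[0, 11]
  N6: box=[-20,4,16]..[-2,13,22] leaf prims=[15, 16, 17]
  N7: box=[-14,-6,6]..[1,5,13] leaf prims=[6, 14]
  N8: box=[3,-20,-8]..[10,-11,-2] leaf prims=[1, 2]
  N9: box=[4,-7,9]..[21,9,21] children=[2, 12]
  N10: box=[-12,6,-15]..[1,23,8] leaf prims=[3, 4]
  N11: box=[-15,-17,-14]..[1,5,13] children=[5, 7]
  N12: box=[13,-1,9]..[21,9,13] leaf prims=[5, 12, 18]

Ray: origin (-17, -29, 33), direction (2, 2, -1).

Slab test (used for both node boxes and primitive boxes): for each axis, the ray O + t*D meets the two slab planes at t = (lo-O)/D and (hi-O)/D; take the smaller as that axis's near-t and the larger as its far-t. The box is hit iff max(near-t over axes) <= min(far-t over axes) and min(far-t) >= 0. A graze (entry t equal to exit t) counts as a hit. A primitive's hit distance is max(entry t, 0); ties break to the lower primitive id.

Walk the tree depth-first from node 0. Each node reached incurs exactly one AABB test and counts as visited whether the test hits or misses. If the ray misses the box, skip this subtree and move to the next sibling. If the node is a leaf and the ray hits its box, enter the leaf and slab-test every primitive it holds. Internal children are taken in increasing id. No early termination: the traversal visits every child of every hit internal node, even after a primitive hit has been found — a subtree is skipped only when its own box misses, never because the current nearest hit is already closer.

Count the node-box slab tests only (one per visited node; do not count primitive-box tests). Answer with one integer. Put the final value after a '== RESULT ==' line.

Traverse from the root:
N0 x:[-3/2,41/2] y:[9/2,26] z:[11,48] -> hit [11,41/2], descend [1, 3, 9, 11]
  N1 x:[-3/2,9] y:[33/2,26] z:[11,48] -> miss, prune
  N3 x:[10,41/2] y:[9/2,21] z:[31,47] -> miss, prune
  N9 x:[21/2,19] y:[11,19] z:[12,24] -> hit [12,19], descend [2, 12]
    N2 x:[21/2,16] y:[11,18] z:[12,22] -> hit [12,16] leaf, test {P7(miss), P10(miss)}
    N12 x:[15,19] y:[14,19] z:[20,24] -> miss, prune
  N11 x:[1,9] y:[6,17] z:[20,47] -> miss, prune

Summary -> nodes [0, 1, 3, 9, 2, 12, 11]; box-tests=7; leaf-entries=1; first=miss

== RESULT ==
7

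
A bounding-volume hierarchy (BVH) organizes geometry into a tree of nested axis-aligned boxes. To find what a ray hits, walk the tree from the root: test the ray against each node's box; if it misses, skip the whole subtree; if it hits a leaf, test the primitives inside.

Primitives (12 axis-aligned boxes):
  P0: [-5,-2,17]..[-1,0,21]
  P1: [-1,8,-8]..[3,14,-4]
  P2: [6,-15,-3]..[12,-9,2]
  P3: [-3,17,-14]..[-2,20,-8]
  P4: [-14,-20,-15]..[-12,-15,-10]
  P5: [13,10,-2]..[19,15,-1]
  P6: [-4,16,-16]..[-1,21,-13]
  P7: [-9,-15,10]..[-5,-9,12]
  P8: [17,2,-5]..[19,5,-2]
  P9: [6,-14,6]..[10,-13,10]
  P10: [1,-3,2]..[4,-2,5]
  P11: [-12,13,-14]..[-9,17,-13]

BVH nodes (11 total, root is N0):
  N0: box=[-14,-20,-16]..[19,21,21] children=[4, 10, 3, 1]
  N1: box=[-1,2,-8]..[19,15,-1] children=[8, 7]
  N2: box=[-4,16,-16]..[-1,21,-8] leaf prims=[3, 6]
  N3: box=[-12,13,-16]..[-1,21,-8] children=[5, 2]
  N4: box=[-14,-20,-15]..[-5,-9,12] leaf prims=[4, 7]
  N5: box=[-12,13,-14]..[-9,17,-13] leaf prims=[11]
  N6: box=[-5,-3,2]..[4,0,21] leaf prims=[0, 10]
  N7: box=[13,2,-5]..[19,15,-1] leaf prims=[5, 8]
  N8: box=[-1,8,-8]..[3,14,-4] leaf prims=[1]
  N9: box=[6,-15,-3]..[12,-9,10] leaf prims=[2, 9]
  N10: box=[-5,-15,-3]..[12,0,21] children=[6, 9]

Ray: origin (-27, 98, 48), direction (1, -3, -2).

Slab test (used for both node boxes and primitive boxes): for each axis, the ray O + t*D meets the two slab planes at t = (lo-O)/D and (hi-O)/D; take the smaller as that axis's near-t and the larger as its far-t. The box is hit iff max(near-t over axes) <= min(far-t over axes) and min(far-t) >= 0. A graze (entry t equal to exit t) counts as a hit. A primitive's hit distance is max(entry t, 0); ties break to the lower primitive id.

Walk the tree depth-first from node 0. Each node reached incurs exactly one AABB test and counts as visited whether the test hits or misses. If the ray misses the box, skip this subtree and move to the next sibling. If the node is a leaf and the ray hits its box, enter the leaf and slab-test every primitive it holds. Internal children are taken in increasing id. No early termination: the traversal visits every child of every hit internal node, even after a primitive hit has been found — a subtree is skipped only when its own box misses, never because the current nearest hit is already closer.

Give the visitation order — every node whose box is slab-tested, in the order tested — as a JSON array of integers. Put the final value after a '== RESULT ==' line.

Traverse from the root:
N0 x:[13,46] y:[77/3,118/3] z:[27/2,32] -> hit [77/3,32], descend [1, 3, 4, 10]
  N1 x:[26,46] y:[83/3,32] z:[49/2,28] -> hit [83/3,28], descend [7, 8]
    N7 x:[40,46] y:[83/3,32] z:[49/2,53/2] -> miss, prune
    N8 x:[26,30] y:[28,30] z:[26,28] -> hit [28,28] leaf, test {P1@t=28}
  N3 x:[15,26] y:[77/3,85/3] z:[28,32] -> miss, prune
  N4 x:[13,22] y:[107/3,118/3] z:[18,63/2] -> miss, prune
  N10 x:[22,39] y:[98/3,113/3] z:[27/2,51/2] -> miss, prune

Summary -> nodes [0, 1, 7, 8, 3, 4, 10]; box-tests=7; leaf-entries=1; first=P1

== RESULT ==
[0, 1, 7, 8, 3, 4, 10]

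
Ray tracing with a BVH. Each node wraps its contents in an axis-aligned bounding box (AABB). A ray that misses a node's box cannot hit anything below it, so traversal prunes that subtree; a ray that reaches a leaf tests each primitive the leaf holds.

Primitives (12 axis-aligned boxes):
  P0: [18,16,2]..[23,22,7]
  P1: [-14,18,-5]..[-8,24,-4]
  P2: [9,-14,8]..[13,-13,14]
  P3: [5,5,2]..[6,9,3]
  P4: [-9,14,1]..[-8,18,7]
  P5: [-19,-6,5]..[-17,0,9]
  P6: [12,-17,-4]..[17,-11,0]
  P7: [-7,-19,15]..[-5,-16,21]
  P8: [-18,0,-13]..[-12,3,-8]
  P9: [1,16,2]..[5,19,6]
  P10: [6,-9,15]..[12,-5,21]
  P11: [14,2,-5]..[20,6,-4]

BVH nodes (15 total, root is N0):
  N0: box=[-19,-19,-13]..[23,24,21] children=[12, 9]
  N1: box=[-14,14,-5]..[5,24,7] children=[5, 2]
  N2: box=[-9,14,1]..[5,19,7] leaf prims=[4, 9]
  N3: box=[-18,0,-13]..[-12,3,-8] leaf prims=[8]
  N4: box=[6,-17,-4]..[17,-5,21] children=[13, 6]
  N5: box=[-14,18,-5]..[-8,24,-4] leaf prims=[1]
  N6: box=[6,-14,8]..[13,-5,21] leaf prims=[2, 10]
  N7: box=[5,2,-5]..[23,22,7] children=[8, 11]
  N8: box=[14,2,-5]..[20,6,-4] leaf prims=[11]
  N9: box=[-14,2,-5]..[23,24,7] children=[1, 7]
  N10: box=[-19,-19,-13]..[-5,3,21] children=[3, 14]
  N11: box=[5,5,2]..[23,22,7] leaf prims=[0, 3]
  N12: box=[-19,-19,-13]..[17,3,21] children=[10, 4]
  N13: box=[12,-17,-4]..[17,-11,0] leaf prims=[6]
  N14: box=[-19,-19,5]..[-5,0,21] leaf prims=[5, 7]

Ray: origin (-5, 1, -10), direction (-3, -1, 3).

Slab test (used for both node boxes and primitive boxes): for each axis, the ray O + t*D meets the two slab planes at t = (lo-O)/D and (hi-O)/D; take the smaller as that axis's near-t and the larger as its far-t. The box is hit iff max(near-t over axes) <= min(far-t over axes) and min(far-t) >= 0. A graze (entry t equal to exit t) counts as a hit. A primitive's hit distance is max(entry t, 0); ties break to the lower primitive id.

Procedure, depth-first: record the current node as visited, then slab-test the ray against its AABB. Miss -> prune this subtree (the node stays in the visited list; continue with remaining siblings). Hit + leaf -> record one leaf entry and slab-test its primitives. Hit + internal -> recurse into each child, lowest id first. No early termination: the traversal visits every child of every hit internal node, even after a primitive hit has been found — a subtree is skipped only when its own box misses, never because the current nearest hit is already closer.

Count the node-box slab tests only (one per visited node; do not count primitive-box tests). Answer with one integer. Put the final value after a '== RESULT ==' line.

Traverse from the root:
N0 x:[-28/3,14/3] y:[-23,20] z:[-1,31/3] -> hit [-1,14/3], descend [9, 12]
  N9 x:[-28/3,3] y:[-23,-1] z:[5/3,17/3] -> miss, prune
  N12 x:[-22/3,14/3] y:[-2,20] z:[-1,31/3] -> hit [-1,14/3], descend [4, 10]
    N4 x:[-22/3,-11/3] y:[6,18] z:[2,31/3] -> miss, prune
    N10 x:[0,14/3] y:[-2,20] z:[-1,31/3] -> hit [0,14/3], descend [3, 14]
      N3 x:[7/3,13/3] y:[-2,1] z:[-1,2/3] -> miss, prune
      N14 x:[0,14/3] y:[1,20] z:[5,31/3] -> miss, prune

Visited [0, 9, 12, 4, 10, 3, 14]. Tests: 7 box, 0 leaf. Nearest: miss.

== RESULT ==
7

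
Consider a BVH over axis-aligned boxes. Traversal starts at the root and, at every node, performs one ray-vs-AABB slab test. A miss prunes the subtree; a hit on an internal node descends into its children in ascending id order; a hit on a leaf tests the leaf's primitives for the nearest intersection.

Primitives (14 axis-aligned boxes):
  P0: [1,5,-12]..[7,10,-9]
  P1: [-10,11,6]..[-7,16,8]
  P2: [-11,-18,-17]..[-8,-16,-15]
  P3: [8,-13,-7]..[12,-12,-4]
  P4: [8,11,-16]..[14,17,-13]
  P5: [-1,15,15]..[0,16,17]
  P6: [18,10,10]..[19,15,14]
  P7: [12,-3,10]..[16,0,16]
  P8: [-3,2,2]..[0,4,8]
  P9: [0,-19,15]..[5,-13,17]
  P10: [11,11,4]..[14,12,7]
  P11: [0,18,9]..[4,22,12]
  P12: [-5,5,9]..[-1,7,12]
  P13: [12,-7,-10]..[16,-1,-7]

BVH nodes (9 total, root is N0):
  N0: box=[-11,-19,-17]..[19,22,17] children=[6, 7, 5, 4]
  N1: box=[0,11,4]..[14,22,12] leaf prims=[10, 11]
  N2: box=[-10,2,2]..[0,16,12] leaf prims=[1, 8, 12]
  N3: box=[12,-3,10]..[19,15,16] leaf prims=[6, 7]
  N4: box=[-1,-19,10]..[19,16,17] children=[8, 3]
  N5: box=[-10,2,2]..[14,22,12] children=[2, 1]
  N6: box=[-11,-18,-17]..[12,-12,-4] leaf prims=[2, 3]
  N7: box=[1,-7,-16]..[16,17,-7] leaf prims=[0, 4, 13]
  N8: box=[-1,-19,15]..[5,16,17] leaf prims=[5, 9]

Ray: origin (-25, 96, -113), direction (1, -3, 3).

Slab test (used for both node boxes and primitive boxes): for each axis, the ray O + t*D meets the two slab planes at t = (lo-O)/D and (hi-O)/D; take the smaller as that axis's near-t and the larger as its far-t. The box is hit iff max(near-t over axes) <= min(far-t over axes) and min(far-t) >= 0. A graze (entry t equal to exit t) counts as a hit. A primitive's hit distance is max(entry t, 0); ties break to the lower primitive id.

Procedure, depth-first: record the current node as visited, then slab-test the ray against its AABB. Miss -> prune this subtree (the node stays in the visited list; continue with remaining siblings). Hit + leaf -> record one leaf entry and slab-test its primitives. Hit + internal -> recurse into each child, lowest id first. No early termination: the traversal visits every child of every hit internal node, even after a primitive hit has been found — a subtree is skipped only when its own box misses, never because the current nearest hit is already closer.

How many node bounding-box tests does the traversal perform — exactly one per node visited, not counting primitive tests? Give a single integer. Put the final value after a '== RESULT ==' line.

Walk:
N0 x:[14,44] y:[74/3,115/3] z:[32,130/3] -> hit [32,115/3], descend [4, 5, 6, 7]
  N4 x:[24,44] y:[80/3,115/3] z:[41,130/3] -> miss, prune
  N5 x:[15,39] y:[74/3,94/3] z:[115/3,125/3] -> miss, prune
  N6 x:[14,37] y:[36,38] z:[32,109/3] -> hit [36,109/3] leaf, test {P2(miss), P3@t=36}
  N7 x:[26,41] y:[79/3,103/3] z:[97/3,106/3] -> hit [97/3,103/3] leaf, test {P0(miss), P4(miss), P13(miss)}

5 AABB tests over nodes [0, 4, 5, 6, 7]; 2 leaves entered; closest P3.

== RESULT ==
5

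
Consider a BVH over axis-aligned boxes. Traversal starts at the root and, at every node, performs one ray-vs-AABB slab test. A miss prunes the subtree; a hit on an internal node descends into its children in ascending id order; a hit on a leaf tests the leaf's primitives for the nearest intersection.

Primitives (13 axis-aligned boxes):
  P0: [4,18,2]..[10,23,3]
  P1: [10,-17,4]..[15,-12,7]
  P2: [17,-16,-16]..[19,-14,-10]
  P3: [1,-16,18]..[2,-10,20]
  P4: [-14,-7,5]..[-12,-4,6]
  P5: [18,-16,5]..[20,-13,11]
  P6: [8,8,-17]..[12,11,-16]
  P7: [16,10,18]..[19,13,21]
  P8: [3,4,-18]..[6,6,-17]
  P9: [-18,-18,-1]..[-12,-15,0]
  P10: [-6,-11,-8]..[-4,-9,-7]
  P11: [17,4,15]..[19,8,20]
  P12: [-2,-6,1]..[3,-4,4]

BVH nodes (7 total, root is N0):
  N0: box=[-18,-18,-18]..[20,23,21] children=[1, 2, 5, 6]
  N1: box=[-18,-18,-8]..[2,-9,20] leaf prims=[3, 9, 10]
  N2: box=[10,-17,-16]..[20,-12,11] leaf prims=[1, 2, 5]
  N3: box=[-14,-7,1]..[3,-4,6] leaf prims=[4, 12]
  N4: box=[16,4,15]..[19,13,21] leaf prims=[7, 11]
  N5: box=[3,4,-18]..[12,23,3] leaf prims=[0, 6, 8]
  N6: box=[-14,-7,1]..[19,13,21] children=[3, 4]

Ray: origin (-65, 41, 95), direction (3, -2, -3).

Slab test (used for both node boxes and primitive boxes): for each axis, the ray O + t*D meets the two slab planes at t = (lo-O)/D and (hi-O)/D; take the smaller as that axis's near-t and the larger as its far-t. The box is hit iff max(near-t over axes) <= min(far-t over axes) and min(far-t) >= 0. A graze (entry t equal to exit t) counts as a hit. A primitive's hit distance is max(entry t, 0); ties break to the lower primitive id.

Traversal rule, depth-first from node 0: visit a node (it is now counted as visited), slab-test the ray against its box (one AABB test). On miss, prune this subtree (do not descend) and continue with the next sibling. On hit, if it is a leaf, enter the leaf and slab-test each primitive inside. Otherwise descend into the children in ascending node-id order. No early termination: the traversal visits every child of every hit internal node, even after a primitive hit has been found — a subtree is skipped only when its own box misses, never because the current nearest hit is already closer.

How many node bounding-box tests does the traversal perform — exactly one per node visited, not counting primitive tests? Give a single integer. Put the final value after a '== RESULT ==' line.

Walk:
N0 x:[47/3,85/3] y:[9,59/2] z:[74/3,113/3] -> hit [74/3,85/3], descend [1, 2, 5, 6]
  N1 x:[47/3,67/3] y:[25,59/2] z:[25,103/3] -> miss, prune
  N2 x:[25,85/3] y:[53/2,29] z:[28,37] -> hit [28,85/3] leaf, test {P1(miss), P2(miss), P5@t=28}
  N5 x:[68/3,77/3] y:[9,37/2] z:[92/3,113/3] -> miss, prune
  N6 x:[17,28] y:[14,24] z:[74/3,94/3] -> miss, prune

Visited [0, 1, 2, 5, 6]. Tests: 5 box, 1 leaf. Nearest: P5.

== RESULT ==
5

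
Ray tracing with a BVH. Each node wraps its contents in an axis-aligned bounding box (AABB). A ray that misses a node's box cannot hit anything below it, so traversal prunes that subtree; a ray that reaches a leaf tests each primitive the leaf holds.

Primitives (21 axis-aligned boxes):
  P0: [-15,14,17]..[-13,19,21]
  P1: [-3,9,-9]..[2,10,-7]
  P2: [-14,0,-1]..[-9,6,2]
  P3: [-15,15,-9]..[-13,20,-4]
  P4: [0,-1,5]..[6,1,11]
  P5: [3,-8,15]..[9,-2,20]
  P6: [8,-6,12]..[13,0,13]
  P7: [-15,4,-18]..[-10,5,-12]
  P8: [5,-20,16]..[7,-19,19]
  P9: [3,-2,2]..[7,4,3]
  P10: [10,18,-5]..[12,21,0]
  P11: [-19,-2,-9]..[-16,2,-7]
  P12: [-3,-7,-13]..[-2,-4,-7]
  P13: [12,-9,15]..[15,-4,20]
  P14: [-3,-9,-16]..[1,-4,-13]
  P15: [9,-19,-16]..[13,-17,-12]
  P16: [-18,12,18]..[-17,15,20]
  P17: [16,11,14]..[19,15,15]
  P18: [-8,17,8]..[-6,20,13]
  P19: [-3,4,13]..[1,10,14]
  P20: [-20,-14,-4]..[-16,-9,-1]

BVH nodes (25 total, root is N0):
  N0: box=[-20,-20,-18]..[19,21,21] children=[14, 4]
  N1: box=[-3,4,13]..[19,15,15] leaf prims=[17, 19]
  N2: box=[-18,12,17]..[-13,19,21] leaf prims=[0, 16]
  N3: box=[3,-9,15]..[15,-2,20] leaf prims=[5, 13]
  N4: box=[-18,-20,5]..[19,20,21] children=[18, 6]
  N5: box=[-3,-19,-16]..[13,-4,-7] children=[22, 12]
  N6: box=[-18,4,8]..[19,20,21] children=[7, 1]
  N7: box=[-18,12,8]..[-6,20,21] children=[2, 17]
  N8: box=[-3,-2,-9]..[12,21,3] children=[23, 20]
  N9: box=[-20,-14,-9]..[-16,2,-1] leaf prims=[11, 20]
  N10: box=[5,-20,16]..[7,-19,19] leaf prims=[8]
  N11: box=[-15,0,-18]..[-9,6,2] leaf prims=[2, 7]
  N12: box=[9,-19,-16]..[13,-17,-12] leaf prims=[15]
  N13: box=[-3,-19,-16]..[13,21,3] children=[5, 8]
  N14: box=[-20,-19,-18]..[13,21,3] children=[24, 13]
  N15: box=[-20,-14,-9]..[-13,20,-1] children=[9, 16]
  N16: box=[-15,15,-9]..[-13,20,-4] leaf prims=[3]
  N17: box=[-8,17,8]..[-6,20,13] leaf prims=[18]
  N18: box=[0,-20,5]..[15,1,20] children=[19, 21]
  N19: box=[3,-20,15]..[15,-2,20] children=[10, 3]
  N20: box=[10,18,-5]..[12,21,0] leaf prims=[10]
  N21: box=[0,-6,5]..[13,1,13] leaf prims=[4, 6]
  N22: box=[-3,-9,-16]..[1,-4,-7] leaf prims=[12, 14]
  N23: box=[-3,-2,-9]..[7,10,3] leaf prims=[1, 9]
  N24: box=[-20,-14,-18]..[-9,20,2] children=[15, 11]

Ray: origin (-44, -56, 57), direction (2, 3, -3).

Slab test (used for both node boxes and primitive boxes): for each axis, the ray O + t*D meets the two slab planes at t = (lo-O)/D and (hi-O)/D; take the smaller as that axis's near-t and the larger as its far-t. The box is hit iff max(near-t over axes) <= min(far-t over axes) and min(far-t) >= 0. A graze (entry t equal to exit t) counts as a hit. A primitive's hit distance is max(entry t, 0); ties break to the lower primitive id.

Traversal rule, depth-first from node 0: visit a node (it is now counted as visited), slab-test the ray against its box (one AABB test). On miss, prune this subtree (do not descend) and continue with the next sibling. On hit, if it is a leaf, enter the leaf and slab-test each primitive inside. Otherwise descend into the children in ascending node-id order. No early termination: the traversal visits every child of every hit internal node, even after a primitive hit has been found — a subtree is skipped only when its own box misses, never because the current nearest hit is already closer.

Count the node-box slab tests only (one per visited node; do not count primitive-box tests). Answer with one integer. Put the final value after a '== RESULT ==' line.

Traverse from the root:
N0 x:[12,63/2] y:[12,77/3] z:[12,25] -> hit [12,25], descend [4, 14]
  N4 x:[13,63/2] y:[12,76/3] z:[12,52/3] -> hit [13,52/3], descend [6, 18]
    N6 x:[13,63/2] y:[20,76/3] z:[12,49/3] -> miss, prune
    N18 x:[22,59/2] y:[12,19] z:[37/3,52/3] -> miss, prune
  N14 x:[12,57/2] y:[37/3,77/3] z:[18,25] -> hit [18,25], descend [13, 24]
    N13 x:[41/2,57/2] y:[37/3,77/3] z:[18,73/3] -> hit [41/2,73/3], descend [5, 8]
      N5 x:[41/2,57/2] y:[37/3,52/3] z:[64/3,73/3] -> miss, prune
      N8 x:[41/2,28] y:[18,77/3] z:[18,22] -> hit [41/2,22], descend [20, 23]
        N20 x:[27,28] y:[74/3,77/3] z:[19,62/3] -> miss, prune
        N23 x:[41/2,51/2] y:[18,22] z:[18,22] -> hit [41/2,22] leaf, test {P1@t=65/3, P9(miss)}
    N24 x:[12,35/2] y:[14,76/3] z:[55/3,25] -> miss, prune

Visited [0, 4, 6, 18, 14, 13, 5, 8, 20, 23, 24]. Tests: 11 box, 1 leaf. Nearest: P1.

== RESULT ==
11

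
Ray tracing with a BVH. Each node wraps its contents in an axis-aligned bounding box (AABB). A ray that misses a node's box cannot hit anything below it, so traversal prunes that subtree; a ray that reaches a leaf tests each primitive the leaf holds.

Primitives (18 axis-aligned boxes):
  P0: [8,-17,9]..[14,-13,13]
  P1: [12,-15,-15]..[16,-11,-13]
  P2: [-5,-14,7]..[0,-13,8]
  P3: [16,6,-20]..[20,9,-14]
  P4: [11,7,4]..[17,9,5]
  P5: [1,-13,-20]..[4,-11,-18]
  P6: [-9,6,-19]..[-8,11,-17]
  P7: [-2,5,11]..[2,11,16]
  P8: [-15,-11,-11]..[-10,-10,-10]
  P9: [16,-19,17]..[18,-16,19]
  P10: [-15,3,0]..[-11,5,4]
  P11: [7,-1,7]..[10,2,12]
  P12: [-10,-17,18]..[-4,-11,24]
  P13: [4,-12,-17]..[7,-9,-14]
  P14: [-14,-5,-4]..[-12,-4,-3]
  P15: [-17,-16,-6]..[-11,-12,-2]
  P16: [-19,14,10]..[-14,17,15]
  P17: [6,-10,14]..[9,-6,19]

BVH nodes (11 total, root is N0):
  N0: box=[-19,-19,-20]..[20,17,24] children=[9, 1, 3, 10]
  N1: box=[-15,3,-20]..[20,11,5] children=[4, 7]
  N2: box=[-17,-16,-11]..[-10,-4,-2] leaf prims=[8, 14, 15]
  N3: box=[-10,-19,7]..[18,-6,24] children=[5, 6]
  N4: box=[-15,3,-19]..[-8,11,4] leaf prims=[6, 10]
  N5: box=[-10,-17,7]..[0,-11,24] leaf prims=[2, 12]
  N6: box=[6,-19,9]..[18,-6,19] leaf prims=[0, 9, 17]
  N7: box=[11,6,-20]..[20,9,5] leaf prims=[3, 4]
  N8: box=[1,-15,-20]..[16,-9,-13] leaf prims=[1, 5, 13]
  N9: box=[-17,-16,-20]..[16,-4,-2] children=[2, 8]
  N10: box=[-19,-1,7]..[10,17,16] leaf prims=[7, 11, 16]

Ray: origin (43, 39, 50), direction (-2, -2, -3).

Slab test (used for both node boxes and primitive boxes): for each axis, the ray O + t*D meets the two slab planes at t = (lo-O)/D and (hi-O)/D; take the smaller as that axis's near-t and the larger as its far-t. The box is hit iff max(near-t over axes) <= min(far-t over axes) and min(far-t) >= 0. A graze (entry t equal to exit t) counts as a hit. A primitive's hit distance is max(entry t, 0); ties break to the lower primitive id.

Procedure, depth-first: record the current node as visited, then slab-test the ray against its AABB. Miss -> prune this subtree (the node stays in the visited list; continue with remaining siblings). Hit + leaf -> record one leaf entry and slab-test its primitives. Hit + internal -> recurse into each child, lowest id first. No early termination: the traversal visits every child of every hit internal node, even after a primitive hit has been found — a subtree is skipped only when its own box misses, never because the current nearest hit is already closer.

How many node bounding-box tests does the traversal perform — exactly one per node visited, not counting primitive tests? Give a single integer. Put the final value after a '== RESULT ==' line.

Walk:
N0 x:[23/2,31] y:[11,29] z:[26/3,70/3] -> hit [23/2,70/3], descend [1, 3, 9, 10]
  N1 x:[23/2,29] y:[14,18] z:[15,70/3] -> hit [15,18], descend [4, 7]
    N4 x:[51/2,29] y:[14,18] z:[46/3,23] -> miss, prune
    N7 x:[23/2,16] y:[15,33/2] z:[15,70/3] -> hit [15,16] leaf, test {P3(miss), P4@t=15}
  N3 x:[25/2,53/2] y:[45/2,29] z:[26/3,43/3] -> miss, prune
  N9 x:[27/2,30] y:[43/2,55/2] z:[52/3,70/3] -> hit [43/2,70/3], descend [2, 8]
    N2 x:[53/2,30] y:[43/2,55/2] z:[52/3,61/3] -> miss, prune
    N8 x:[27/2,21] y:[24,27] z:[21,70/3] -> miss, prune
  N10 x:[33/2,31] y:[11,20] z:[34/3,43/3] -> miss, prune

order=[0, 1, 4, 7, 3, 9, 2, 8, 10]  |boxes|=9  |leaves|=1  hit=P4

== RESULT ==
9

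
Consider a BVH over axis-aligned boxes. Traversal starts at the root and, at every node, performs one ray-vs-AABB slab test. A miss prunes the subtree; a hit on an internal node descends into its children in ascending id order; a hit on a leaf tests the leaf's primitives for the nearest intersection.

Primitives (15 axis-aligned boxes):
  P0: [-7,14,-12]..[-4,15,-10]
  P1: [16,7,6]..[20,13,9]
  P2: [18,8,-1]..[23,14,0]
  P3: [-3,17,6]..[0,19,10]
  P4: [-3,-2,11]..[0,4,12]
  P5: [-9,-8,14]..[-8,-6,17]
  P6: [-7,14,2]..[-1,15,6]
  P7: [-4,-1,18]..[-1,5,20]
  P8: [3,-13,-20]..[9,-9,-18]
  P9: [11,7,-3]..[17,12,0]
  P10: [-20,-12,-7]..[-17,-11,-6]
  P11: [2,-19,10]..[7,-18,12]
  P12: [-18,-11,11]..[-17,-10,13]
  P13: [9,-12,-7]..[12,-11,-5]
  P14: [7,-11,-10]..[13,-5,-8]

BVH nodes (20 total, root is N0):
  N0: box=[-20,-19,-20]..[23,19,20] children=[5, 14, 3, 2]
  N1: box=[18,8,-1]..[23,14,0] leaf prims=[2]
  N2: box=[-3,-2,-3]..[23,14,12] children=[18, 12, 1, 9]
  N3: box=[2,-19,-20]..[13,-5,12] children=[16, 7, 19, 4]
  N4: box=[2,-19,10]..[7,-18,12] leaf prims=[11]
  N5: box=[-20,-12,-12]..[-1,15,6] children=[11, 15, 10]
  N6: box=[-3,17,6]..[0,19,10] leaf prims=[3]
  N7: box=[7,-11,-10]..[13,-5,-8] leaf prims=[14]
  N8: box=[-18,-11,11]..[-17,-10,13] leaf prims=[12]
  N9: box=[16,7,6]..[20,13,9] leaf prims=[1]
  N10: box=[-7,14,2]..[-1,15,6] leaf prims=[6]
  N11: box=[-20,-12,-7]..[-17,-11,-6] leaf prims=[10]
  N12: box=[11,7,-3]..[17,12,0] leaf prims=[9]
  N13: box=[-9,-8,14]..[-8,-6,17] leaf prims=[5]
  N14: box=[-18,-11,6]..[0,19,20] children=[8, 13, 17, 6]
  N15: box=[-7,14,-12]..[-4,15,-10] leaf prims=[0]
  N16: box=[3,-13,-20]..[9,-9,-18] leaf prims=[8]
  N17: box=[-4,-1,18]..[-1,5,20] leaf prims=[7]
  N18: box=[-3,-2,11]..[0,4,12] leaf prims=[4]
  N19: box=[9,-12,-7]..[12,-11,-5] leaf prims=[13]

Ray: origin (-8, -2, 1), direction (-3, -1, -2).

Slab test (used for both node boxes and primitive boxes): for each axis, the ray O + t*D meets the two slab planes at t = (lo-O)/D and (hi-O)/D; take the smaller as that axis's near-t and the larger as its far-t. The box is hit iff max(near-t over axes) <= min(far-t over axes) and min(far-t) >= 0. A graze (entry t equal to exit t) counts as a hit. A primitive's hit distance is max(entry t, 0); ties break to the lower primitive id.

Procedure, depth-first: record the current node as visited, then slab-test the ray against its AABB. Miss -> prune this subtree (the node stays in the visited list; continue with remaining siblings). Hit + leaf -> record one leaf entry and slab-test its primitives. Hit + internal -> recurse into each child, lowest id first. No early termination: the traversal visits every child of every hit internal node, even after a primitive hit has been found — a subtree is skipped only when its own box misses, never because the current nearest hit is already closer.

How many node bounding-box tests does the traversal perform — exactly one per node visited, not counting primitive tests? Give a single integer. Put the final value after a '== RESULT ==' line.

Traverse from the root:
N0 x:[-31/3,4] y:[-21,17] z:[-19/2,21/2] -> hit [-19/2,4], descend [2, 3, 5, 14]
  N2 x:[-31/3,-5/3] y:[-16,0] z:[-11/2,2] -> miss, prune
  N3 x:[-7,-10/3] y:[3,17] z:[-11/2,21/2] -> miss, prune
  N5 x:[-7/3,4] y:[-17,10] z:[-5/2,13/2] -> hit [-7/3,4], descend [10, 11, 15]
    N10 x:[-7/3,-1/3] y:[-17,-16] z:[-5/2,-1/2] -> miss, prune
    N11 x:[3,4] y:[9,10] z:[7/2,4] -> miss, prune
    N15 x:[-4/3,-1/3] y:[-17,-16] z:[11/2,13/2] -> miss, prune
  N14 x:[-8/3,10/3] y:[-21,9] z:[-19/2,-5/2] -> miss, prune

Visited [0, 2, 3, 5, 10, 11, 15, 14]. Tests: 8 box, 0 leaf. Nearest: miss.

== RESULT ==
8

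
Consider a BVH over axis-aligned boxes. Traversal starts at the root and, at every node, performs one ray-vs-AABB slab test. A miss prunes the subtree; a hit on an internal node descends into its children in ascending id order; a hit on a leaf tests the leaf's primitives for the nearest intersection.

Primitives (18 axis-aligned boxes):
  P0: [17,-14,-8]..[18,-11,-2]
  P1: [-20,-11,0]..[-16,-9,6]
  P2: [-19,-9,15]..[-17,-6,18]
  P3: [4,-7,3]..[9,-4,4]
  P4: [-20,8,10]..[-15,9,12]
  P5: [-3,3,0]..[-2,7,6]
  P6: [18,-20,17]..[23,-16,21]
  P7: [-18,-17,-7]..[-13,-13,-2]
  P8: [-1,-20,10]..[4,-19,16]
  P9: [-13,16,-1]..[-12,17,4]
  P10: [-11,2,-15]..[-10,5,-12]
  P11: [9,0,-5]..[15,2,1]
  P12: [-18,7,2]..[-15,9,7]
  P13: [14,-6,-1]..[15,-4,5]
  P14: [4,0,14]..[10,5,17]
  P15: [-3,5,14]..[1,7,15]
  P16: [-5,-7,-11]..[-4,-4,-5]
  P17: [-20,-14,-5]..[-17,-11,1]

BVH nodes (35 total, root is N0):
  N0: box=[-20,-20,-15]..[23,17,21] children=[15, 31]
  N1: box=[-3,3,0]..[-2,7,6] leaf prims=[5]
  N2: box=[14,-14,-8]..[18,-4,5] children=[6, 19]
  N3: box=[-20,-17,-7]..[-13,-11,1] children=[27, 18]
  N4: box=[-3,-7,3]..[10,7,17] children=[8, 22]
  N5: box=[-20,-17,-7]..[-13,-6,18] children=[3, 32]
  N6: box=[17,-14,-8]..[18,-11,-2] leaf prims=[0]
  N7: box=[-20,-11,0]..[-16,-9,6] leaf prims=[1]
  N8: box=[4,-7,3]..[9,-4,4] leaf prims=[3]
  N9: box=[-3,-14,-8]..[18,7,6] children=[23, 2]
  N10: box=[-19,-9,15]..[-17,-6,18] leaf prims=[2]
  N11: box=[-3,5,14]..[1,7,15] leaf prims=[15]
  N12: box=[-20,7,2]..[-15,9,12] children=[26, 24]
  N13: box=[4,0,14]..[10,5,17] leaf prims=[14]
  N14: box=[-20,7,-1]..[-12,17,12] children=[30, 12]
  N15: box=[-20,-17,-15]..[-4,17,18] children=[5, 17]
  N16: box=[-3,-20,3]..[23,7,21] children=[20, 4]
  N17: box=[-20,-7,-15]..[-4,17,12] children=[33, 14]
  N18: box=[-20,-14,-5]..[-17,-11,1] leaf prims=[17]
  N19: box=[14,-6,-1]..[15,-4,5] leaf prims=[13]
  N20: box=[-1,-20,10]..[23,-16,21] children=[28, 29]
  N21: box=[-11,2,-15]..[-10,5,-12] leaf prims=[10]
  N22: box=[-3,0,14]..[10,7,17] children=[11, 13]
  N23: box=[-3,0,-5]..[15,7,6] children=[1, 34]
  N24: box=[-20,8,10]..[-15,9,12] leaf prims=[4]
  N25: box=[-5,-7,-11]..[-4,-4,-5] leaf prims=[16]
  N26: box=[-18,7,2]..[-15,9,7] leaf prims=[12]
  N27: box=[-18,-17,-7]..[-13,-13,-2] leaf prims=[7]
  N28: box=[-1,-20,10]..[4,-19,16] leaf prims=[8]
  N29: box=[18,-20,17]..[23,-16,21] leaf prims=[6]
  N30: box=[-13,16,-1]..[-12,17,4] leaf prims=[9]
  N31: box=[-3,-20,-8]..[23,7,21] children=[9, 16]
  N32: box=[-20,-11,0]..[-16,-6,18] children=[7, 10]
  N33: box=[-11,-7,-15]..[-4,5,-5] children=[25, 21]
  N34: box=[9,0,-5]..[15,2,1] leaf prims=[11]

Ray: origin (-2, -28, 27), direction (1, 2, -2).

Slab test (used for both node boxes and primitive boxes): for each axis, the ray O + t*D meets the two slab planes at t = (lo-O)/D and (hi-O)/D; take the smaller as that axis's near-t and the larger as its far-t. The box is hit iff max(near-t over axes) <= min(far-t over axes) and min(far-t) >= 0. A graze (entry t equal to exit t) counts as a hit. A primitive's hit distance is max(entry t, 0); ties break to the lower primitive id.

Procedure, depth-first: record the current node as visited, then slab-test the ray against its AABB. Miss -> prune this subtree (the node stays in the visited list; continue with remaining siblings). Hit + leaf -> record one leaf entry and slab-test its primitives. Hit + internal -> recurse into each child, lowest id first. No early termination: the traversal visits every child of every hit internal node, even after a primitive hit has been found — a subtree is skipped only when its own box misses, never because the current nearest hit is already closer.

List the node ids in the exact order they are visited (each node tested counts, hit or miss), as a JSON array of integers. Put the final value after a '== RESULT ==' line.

Traverse from the root:
N0 x:[-18,25] y:[4,45/2] z:[3,21] -> hit [4,21], descend [15, 31]
  N15 x:[-18,-2] y:[11/2,45/2] z:[9/2,21] -> miss, prune
  N31 x:[-1,25] y:[4,35/2] z:[3,35/2] -> hit [4,35/2], descend [9, 16]
    N9 x:[-1,20] y:[7,35/2] z:[21/2,35/2] -> hit [21/2,35/2], descend [2, 23]
      N2 x:[16,20] y:[7,12] z:[11,35/2] -> miss, prune
      N23 x:[-1,17] y:[14,35/2] z:[21/2,16] -> hit [14,16], descend [1, 34]
        N1 x:[-1,0] y:[31/2,35/2] z:[21/2,27/2] -> miss, prune
        N34 x:[11,17] y:[14,15] z:[13,16] -> hit [14,15] leaf, test {P11@t=14}
    N16 x:[-1,25] y:[4,35/2] z:[3,12] -> hit [4,12], descend [4, 20]
      N4 x:[-1,12] y:[21/2,35/2] z:[5,12] -> hit [21/2,12], descend [8, 22]
        N8 x:[6,11] y:[21/2,12] z:[23/2,12] -> miss, prune
        N22 x:[-1,12] y:[14,35/2] z:[5,13/2] -> miss, prune
      N20 x:[1,25] y:[4,6] z:[3,17/2] -> hit [4,6], descend [28, 29]
        N28 x:[1,6] y:[4,9/2] z:[11/2,17/2] -> miss, prune
        N29 x:[20,25] y:[4,6] z:[3,5] -> miss, prune

Visited [0, 15, 31, 9, 2, 23, 1, 34, 16, 4, 8, 22, 20, 28, 29]. Tests: 15 box, 1 leaf. Nearest: P11.

== RESULT ==
[0, 15, 31, 9, 2, 23, 1, 34, 16, 4, 8, 22, 20, 28, 29]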